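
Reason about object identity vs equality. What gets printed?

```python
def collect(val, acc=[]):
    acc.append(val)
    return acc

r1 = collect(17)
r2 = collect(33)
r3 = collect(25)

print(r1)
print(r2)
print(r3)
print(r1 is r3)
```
[17, 33, 25]
[17, 33, 25]
[17, 33, 25]
True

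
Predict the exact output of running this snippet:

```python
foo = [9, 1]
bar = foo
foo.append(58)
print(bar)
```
[9, 1, 58]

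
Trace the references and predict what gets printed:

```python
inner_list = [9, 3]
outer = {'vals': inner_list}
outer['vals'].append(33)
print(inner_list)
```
[9, 3, 33]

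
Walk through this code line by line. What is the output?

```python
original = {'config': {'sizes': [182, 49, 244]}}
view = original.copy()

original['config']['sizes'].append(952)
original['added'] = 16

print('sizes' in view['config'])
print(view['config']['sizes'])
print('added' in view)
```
True
[182, 49, 244, 952]
False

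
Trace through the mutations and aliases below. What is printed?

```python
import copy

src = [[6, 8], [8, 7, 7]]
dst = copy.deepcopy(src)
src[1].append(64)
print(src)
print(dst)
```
[[6, 8], [8, 7, 7, 64]]
[[6, 8], [8, 7, 7]]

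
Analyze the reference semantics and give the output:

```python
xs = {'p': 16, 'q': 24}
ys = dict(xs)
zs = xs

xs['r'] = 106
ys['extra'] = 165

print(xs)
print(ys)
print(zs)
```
{'p': 16, 'q': 24, 'r': 106}
{'p': 16, 'q': 24, 'extra': 165}
{'p': 16, 'q': 24, 'r': 106}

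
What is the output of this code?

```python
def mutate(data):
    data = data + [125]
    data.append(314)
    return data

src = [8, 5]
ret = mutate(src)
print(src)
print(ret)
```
[8, 5]
[8, 5, 125, 314]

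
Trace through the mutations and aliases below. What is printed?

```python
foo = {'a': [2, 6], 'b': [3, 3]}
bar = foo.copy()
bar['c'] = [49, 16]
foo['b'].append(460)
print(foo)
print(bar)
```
{'a': [2, 6], 'b': [3, 3, 460]}
{'a': [2, 6], 'b': [3, 3, 460], 'c': [49, 16]}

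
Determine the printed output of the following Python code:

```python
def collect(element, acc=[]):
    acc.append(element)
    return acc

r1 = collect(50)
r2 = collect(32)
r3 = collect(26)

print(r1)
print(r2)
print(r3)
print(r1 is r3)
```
[50, 32, 26]
[50, 32, 26]
[50, 32, 26]
True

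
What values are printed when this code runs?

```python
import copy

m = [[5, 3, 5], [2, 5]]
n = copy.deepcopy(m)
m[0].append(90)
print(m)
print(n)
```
[[5, 3, 5, 90], [2, 5]]
[[5, 3, 5], [2, 5]]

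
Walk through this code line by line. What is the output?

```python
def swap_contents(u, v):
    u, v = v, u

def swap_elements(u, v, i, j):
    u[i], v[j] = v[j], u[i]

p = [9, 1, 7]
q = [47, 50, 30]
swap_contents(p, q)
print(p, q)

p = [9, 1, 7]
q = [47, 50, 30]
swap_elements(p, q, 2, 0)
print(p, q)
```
[9, 1, 7] [47, 50, 30]
[9, 1, 47] [7, 50, 30]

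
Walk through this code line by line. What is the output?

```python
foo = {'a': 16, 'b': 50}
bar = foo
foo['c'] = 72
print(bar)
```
{'a': 16, 'b': 50, 'c': 72}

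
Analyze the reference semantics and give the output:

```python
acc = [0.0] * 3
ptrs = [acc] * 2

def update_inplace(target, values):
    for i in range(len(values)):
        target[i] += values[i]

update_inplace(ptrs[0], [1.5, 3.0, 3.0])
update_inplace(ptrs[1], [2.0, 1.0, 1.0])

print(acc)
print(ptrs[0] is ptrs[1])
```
[3.5, 4.0, 4.0]
True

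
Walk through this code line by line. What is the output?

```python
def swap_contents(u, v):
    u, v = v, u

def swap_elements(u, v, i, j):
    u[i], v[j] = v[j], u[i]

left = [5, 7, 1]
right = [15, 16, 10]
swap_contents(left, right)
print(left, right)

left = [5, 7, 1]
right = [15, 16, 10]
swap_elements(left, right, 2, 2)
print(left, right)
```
[5, 7, 1] [15, 16, 10]
[5, 7, 10] [15, 16, 1]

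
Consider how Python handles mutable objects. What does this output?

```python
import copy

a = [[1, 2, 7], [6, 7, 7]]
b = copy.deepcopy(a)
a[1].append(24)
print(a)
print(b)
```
[[1, 2, 7], [6, 7, 7, 24]]
[[1, 2, 7], [6, 7, 7]]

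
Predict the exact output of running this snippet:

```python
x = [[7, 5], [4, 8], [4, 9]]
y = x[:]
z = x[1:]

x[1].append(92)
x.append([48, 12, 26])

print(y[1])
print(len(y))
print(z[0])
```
[4, 8, 92]
3
[4, 8, 92]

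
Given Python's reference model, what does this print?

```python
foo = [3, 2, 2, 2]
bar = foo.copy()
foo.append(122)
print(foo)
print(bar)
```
[3, 2, 2, 2, 122]
[3, 2, 2, 2]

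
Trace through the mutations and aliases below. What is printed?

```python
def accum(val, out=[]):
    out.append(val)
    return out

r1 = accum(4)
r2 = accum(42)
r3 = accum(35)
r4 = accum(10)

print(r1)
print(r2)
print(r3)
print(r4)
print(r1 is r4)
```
[4, 42, 35, 10]
[4, 42, 35, 10]
[4, 42, 35, 10]
[4, 42, 35, 10]
True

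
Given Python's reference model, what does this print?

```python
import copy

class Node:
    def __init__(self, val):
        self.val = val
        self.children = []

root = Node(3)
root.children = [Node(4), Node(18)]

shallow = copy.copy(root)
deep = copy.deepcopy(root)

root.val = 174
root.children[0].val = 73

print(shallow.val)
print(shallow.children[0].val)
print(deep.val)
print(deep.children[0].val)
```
3
73
3
4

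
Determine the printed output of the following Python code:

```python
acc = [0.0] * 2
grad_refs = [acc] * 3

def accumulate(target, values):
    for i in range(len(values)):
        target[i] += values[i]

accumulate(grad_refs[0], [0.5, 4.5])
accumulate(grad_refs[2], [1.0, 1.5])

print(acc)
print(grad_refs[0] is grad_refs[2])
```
[1.5, 6.0]
True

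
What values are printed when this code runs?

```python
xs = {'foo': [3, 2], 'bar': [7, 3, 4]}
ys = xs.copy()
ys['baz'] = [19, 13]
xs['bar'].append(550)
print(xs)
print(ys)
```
{'foo': [3, 2], 'bar': [7, 3, 4, 550]}
{'foo': [3, 2], 'bar': [7, 3, 4, 550], 'baz': [19, 13]}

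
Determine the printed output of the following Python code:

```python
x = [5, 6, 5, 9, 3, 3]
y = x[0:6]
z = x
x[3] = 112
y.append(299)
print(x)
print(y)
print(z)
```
[5, 6, 5, 112, 3, 3]
[5, 6, 5, 9, 3, 3, 299]
[5, 6, 5, 112, 3, 3]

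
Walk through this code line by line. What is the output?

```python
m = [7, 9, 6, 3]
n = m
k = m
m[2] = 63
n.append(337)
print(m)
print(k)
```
[7, 9, 63, 3, 337]
[7, 9, 63, 3, 337]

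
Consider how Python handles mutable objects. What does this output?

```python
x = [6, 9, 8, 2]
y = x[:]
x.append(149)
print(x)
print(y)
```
[6, 9, 8, 2, 149]
[6, 9, 8, 2]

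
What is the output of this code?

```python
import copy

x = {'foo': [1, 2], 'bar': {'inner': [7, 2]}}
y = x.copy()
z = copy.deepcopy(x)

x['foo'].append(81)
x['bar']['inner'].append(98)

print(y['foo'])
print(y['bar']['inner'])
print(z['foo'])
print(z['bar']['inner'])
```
[1, 2, 81]
[7, 2, 98]
[1, 2]
[7, 2]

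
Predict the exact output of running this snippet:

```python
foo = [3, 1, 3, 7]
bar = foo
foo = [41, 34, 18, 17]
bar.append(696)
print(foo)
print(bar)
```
[41, 34, 18, 17]
[3, 1, 3, 7, 696]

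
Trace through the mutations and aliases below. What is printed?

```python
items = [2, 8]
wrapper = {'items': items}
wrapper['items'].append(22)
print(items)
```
[2, 8, 22]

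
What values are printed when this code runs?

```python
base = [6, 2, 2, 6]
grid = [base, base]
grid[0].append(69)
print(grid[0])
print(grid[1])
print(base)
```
[6, 2, 2, 6, 69]
[6, 2, 2, 6, 69]
[6, 2, 2, 6, 69]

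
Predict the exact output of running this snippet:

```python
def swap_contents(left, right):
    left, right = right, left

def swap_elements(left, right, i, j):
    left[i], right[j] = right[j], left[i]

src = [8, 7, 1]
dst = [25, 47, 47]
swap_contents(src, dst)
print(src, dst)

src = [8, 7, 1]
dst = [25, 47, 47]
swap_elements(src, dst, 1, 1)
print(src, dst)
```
[8, 7, 1] [25, 47, 47]
[8, 47, 1] [25, 7, 47]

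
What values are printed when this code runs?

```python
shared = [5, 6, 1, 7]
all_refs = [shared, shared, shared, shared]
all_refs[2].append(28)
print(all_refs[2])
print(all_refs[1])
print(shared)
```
[5, 6, 1, 7, 28]
[5, 6, 1, 7, 28]
[5, 6, 1, 7, 28]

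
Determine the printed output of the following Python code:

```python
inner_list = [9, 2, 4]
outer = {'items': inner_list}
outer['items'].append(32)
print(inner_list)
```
[9, 2, 4, 32]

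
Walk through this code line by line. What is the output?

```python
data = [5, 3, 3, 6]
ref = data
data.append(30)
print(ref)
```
[5, 3, 3, 6, 30]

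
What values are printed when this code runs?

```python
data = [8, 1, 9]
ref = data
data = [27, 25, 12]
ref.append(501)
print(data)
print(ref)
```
[27, 25, 12]
[8, 1, 9, 501]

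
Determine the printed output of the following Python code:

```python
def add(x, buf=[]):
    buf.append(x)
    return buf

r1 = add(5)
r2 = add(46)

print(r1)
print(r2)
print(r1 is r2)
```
[5, 46]
[5, 46]
True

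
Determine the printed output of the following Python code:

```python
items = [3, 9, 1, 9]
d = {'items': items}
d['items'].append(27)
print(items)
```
[3, 9, 1, 9, 27]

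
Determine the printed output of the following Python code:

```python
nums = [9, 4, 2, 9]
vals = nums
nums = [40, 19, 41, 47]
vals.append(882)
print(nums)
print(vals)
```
[40, 19, 41, 47]
[9, 4, 2, 9, 882]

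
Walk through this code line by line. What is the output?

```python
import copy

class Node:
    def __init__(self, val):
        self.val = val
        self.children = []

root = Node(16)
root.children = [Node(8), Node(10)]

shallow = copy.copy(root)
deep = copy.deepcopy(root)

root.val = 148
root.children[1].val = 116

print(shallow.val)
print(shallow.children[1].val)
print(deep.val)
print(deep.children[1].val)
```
16
116
16
10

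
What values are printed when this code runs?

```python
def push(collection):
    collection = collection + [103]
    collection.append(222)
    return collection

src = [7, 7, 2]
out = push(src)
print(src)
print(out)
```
[7, 7, 2]
[7, 7, 2, 103, 222]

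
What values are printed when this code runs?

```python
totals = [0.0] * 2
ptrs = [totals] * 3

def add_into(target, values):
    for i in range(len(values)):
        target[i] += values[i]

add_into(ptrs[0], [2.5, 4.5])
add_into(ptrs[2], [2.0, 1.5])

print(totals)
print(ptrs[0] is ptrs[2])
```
[4.5, 6.0]
True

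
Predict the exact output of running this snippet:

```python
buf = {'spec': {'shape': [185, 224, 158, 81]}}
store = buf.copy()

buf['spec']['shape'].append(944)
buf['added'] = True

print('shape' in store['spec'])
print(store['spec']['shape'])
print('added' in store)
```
True
[185, 224, 158, 81, 944]
False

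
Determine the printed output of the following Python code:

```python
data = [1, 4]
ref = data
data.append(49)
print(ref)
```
[1, 4, 49]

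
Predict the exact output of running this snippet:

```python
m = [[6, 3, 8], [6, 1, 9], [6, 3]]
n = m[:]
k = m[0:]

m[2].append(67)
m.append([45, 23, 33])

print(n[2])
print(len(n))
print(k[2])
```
[6, 3, 67]
3
[6, 3, 67]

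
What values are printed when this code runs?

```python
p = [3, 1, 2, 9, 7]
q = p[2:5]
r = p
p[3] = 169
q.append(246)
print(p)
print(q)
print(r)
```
[3, 1, 2, 169, 7]
[2, 9, 7, 246]
[3, 1, 2, 169, 7]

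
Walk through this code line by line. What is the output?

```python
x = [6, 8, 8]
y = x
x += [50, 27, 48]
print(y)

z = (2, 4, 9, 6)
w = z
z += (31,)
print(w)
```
[6, 8, 8, 50, 27, 48]
(2, 4, 9, 6)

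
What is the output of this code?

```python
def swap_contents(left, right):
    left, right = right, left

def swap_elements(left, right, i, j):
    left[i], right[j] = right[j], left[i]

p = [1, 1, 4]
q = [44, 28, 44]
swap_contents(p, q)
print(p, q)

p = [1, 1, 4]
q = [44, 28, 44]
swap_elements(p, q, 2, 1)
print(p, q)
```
[1, 1, 4] [44, 28, 44]
[1, 1, 28] [44, 4, 44]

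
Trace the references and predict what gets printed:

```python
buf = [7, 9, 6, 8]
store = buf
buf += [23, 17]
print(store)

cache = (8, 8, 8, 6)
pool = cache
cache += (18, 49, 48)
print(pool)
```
[7, 9, 6, 8, 23, 17]
(8, 8, 8, 6)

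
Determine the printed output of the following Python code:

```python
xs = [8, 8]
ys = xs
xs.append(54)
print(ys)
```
[8, 8, 54]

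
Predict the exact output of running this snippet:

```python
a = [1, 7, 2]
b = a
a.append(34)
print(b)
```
[1, 7, 2, 34]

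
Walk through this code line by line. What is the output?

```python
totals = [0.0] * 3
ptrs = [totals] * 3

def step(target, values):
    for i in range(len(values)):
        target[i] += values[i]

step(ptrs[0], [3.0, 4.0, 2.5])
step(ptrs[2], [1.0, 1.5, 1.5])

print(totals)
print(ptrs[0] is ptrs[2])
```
[4.0, 5.5, 4.0]
True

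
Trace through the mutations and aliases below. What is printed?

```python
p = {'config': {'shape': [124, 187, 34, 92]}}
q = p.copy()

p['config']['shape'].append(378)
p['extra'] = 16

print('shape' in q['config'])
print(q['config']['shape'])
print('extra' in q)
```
True
[124, 187, 34, 92, 378]
False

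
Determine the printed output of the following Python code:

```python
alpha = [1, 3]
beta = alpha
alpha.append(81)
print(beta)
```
[1, 3, 81]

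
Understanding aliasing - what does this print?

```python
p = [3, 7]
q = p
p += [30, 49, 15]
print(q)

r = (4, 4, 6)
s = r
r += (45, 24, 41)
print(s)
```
[3, 7, 30, 49, 15]
(4, 4, 6)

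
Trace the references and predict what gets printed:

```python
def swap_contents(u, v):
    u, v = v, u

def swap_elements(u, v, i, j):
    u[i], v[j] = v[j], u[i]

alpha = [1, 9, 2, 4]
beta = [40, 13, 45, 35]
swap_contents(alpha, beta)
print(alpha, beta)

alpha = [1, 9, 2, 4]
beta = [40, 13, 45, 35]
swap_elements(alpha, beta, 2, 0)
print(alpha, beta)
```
[1, 9, 2, 4] [40, 13, 45, 35]
[1, 9, 40, 4] [2, 13, 45, 35]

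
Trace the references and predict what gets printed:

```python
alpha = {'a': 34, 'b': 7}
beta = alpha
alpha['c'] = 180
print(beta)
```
{'a': 34, 'b': 7, 'c': 180}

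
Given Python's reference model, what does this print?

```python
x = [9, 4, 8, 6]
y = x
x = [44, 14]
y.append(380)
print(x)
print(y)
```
[44, 14]
[9, 4, 8, 6, 380]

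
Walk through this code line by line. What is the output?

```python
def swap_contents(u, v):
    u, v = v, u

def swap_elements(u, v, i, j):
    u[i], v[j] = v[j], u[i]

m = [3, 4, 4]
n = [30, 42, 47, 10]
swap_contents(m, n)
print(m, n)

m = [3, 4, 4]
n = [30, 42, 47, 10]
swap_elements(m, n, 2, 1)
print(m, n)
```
[3, 4, 4] [30, 42, 47, 10]
[3, 4, 42] [30, 4, 47, 10]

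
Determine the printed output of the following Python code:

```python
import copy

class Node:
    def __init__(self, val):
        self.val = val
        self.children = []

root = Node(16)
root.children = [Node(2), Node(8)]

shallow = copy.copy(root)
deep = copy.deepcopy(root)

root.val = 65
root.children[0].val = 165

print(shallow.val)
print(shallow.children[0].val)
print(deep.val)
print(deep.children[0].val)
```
16
165
16
2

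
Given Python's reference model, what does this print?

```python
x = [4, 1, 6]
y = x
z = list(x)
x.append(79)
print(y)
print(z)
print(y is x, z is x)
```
[4, 1, 6, 79]
[4, 1, 6]
True False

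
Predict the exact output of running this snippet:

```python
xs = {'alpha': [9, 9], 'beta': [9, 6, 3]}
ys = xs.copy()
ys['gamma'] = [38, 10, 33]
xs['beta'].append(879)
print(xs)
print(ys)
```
{'alpha': [9, 9], 'beta': [9, 6, 3, 879]}
{'alpha': [9, 9], 'beta': [9, 6, 3, 879], 'gamma': [38, 10, 33]}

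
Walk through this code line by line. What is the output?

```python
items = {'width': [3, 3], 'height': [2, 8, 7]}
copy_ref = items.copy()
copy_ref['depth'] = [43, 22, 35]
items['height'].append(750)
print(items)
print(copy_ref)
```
{'width': [3, 3], 'height': [2, 8, 7, 750]}
{'width': [3, 3], 'height': [2, 8, 7, 750], 'depth': [43, 22, 35]}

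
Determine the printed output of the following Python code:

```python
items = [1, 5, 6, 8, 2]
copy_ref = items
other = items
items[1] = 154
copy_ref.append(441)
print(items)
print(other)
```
[1, 154, 6, 8, 2, 441]
[1, 154, 6, 8, 2, 441]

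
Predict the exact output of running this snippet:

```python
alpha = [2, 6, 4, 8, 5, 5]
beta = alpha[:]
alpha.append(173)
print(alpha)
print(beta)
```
[2, 6, 4, 8, 5, 5, 173]
[2, 6, 4, 8, 5, 5]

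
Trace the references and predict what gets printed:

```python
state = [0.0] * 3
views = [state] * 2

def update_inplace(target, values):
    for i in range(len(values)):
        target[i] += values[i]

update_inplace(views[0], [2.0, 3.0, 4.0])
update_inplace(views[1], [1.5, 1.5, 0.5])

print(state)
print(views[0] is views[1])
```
[3.5, 4.5, 4.5]
True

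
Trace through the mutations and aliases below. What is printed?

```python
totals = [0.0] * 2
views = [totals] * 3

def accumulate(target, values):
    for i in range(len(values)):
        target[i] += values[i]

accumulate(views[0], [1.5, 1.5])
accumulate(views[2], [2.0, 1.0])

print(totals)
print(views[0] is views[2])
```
[3.5, 2.5]
True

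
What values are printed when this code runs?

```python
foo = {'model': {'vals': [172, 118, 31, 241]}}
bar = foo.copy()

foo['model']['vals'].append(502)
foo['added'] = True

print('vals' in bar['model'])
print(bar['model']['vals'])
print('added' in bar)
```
True
[172, 118, 31, 241, 502]
False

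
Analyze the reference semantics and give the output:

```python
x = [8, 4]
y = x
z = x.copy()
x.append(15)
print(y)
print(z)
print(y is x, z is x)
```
[8, 4, 15]
[8, 4]
True False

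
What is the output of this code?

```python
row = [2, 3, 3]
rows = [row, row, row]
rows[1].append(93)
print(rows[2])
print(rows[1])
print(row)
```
[2, 3, 3, 93]
[2, 3, 3, 93]
[2, 3, 3, 93]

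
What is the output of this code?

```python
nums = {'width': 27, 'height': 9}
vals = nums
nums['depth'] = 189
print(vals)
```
{'width': 27, 'height': 9, 'depth': 189}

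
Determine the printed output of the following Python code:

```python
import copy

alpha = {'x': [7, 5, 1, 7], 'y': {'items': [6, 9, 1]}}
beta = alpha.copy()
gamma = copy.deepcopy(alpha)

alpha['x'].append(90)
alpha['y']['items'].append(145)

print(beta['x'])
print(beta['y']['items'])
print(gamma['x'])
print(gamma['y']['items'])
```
[7, 5, 1, 7, 90]
[6, 9, 1, 145]
[7, 5, 1, 7]
[6, 9, 1]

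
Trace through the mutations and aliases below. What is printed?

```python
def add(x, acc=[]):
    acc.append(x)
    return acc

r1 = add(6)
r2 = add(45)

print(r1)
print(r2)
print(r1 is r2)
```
[6, 45]
[6, 45]
True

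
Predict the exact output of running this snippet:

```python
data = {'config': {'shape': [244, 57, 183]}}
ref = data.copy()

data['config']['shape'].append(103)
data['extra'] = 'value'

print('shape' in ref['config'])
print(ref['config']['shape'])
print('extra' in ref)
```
True
[244, 57, 183, 103]
False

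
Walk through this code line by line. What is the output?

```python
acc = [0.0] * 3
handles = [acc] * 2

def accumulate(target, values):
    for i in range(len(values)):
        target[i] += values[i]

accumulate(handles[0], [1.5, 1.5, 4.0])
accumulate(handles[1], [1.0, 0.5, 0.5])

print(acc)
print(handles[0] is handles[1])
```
[2.5, 2.0, 4.5]
True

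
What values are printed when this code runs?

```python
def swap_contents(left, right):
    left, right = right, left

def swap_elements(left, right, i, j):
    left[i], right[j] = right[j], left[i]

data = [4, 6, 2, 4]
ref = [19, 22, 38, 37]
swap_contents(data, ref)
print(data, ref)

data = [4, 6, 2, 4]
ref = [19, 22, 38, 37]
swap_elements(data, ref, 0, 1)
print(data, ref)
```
[4, 6, 2, 4] [19, 22, 38, 37]
[22, 6, 2, 4] [19, 4, 38, 37]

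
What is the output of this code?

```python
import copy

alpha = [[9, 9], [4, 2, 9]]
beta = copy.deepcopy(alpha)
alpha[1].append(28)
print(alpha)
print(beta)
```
[[9, 9], [4, 2, 9, 28]]
[[9, 9], [4, 2, 9]]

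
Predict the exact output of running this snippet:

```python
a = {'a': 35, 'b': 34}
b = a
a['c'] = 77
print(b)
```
{'a': 35, 'b': 34, 'c': 77}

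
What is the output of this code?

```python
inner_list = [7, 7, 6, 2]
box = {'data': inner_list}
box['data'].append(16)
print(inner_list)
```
[7, 7, 6, 2, 16]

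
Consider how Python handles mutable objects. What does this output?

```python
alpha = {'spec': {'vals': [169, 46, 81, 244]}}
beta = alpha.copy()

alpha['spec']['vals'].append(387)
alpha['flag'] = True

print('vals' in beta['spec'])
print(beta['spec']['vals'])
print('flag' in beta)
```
True
[169, 46, 81, 244, 387]
False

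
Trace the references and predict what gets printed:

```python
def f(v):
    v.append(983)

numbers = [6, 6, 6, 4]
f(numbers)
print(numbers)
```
[6, 6, 6, 4, 983]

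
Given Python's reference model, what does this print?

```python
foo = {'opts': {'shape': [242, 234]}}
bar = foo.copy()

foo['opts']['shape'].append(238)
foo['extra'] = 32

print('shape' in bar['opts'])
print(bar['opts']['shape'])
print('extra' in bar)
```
True
[242, 234, 238]
False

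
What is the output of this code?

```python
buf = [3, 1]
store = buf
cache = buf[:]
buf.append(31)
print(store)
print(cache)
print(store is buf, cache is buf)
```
[3, 1, 31]
[3, 1]
True False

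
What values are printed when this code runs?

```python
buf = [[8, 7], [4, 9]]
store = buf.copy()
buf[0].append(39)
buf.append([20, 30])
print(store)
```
[[8, 7, 39], [4, 9]]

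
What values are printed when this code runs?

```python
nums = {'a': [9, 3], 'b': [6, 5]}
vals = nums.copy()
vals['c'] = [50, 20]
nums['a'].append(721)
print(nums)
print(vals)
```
{'a': [9, 3, 721], 'b': [6, 5]}
{'a': [9, 3, 721], 'b': [6, 5], 'c': [50, 20]}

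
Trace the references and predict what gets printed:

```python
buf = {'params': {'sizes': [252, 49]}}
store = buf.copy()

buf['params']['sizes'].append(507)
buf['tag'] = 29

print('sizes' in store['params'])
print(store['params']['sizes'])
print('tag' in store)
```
True
[252, 49, 507]
False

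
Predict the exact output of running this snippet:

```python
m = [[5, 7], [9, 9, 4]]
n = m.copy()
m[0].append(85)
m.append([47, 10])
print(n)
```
[[5, 7, 85], [9, 9, 4]]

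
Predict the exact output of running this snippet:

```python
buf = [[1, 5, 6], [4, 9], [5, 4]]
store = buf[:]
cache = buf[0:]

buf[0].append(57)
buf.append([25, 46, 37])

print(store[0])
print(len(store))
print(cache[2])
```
[1, 5, 6, 57]
3
[5, 4]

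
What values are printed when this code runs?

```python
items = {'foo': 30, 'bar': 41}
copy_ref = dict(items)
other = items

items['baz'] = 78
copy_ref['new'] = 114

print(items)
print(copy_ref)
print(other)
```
{'foo': 30, 'bar': 41, 'baz': 78}
{'foo': 30, 'bar': 41, 'new': 114}
{'foo': 30, 'bar': 41, 'baz': 78}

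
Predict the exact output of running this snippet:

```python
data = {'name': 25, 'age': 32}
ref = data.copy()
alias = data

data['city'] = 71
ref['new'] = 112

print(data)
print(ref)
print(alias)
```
{'name': 25, 'age': 32, 'city': 71}
{'name': 25, 'age': 32, 'new': 112}
{'name': 25, 'age': 32, 'city': 71}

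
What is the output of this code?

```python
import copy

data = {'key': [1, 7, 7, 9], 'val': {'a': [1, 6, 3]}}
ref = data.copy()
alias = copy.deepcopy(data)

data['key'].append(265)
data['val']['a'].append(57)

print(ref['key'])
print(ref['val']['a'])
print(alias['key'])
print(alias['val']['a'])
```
[1, 7, 7, 9, 265]
[1, 6, 3, 57]
[1, 7, 7, 9]
[1, 6, 3]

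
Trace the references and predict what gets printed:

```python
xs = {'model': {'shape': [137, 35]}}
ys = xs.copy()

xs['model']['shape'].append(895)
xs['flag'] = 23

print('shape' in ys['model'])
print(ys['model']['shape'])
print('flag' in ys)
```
True
[137, 35, 895]
False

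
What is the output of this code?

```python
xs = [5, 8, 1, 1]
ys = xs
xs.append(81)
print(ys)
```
[5, 8, 1, 1, 81]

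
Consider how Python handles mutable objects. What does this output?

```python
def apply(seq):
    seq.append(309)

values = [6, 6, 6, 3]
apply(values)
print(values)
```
[6, 6, 6, 3, 309]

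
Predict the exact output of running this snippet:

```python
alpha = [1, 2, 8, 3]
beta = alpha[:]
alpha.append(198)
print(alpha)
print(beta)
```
[1, 2, 8, 3, 198]
[1, 2, 8, 3]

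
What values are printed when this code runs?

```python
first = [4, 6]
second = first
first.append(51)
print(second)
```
[4, 6, 51]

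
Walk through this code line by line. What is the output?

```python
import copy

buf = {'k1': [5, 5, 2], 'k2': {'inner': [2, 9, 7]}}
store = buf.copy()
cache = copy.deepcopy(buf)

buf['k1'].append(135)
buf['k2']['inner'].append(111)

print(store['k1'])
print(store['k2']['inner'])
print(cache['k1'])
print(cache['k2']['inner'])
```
[5, 5, 2, 135]
[2, 9, 7, 111]
[5, 5, 2]
[2, 9, 7]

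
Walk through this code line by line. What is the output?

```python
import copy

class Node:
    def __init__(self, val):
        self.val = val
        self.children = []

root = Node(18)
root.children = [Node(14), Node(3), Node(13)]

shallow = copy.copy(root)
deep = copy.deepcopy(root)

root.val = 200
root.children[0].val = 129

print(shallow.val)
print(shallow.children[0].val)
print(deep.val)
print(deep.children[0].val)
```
18
129
18
14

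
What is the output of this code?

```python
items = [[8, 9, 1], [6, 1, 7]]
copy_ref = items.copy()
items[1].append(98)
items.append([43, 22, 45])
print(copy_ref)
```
[[8, 9, 1], [6, 1, 7, 98]]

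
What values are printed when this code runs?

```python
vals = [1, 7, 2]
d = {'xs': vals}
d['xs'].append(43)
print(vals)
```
[1, 7, 2, 43]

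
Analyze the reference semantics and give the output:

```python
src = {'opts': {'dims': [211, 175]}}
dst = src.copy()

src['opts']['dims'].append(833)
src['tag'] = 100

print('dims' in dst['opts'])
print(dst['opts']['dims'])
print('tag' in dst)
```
True
[211, 175, 833]
False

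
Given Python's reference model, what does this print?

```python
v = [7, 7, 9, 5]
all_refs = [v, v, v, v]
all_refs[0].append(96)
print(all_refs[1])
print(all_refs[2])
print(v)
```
[7, 7, 9, 5, 96]
[7, 7, 9, 5, 96]
[7, 7, 9, 5, 96]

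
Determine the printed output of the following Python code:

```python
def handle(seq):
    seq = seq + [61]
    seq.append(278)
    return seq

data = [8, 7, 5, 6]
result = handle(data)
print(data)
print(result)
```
[8, 7, 5, 6]
[8, 7, 5, 6, 61, 278]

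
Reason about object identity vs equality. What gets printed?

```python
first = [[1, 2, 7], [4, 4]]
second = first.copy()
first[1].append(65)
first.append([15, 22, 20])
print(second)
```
[[1, 2, 7], [4, 4, 65]]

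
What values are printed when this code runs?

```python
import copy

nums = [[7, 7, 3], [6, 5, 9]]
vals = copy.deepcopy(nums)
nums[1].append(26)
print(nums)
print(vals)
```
[[7, 7, 3], [6, 5, 9, 26]]
[[7, 7, 3], [6, 5, 9]]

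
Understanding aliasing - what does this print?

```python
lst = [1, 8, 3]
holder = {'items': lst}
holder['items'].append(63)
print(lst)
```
[1, 8, 3, 63]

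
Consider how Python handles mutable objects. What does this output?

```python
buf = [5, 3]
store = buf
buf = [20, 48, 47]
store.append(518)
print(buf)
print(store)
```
[20, 48, 47]
[5, 3, 518]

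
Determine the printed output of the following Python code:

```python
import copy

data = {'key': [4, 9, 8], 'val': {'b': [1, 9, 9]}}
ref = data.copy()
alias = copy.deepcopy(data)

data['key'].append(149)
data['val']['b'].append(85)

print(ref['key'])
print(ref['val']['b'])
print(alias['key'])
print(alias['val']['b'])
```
[4, 9, 8, 149]
[1, 9, 9, 85]
[4, 9, 8]
[1, 9, 9]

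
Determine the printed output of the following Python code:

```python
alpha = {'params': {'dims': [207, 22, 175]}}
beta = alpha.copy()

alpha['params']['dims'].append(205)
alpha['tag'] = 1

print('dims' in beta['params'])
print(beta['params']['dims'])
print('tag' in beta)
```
True
[207, 22, 175, 205]
False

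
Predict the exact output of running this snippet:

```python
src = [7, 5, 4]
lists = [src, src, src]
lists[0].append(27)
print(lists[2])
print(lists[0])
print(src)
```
[7, 5, 4, 27]
[7, 5, 4, 27]
[7, 5, 4, 27]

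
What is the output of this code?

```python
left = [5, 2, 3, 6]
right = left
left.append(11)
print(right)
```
[5, 2, 3, 6, 11]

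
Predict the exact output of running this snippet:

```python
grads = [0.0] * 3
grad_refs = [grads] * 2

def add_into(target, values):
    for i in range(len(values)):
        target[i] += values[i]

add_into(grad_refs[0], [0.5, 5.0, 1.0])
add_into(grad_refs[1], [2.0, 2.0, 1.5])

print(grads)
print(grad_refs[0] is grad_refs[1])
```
[2.5, 7.0, 2.5]
True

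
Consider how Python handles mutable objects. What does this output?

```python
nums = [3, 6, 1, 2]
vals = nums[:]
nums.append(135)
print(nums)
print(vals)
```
[3, 6, 1, 2, 135]
[3, 6, 1, 2]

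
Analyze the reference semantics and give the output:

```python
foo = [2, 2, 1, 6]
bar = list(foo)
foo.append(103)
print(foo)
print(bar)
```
[2, 2, 1, 6, 103]
[2, 2, 1, 6]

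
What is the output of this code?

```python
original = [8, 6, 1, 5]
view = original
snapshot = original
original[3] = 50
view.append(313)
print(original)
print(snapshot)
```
[8, 6, 1, 50, 313]
[8, 6, 1, 50, 313]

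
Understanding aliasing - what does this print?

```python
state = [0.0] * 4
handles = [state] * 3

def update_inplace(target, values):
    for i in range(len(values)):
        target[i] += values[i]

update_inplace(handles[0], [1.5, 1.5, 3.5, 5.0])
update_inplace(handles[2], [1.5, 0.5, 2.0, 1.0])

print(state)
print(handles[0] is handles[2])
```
[3.0, 2.0, 5.5, 6.0]
True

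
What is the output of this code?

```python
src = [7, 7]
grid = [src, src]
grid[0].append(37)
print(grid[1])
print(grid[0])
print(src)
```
[7, 7, 37]
[7, 7, 37]
[7, 7, 37]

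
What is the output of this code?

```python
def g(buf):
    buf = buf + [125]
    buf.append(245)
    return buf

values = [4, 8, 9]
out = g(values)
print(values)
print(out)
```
[4, 8, 9]
[4, 8, 9, 125, 245]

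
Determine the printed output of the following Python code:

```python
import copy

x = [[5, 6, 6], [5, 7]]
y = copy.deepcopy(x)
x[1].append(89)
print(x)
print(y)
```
[[5, 6, 6], [5, 7, 89]]
[[5, 6, 6], [5, 7]]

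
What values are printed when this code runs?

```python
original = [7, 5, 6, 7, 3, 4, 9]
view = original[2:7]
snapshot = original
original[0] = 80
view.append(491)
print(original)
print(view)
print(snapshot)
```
[80, 5, 6, 7, 3, 4, 9]
[6, 7, 3, 4, 9, 491]
[80, 5, 6, 7, 3, 4, 9]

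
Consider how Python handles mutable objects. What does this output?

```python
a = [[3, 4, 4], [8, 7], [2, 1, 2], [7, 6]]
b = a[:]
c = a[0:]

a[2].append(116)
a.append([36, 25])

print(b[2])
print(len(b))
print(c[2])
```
[2, 1, 2, 116]
4
[2, 1, 2, 116]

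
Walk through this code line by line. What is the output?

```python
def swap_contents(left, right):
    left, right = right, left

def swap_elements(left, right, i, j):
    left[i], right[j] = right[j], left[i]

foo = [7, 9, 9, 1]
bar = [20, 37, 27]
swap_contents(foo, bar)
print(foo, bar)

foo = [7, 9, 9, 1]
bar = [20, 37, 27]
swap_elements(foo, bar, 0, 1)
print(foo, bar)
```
[7, 9, 9, 1] [20, 37, 27]
[37, 9, 9, 1] [20, 7, 27]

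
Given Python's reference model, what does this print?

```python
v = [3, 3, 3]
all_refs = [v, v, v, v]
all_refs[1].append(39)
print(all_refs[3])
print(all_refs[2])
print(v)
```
[3, 3, 3, 39]
[3, 3, 3, 39]
[3, 3, 3, 39]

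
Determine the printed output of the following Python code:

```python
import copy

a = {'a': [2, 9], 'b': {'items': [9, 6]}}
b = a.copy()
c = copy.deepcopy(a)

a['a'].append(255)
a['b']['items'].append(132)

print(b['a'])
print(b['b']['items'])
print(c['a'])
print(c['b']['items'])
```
[2, 9, 255]
[9, 6, 132]
[2, 9]
[9, 6]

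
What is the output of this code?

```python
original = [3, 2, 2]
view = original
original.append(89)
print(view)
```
[3, 2, 2, 89]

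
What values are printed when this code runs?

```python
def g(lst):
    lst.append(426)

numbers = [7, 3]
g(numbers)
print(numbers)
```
[7, 3, 426]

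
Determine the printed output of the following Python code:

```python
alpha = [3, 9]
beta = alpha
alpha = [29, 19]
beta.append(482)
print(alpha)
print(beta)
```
[29, 19]
[3, 9, 482]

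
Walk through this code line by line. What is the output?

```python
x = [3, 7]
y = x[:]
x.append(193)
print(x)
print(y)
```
[3, 7, 193]
[3, 7]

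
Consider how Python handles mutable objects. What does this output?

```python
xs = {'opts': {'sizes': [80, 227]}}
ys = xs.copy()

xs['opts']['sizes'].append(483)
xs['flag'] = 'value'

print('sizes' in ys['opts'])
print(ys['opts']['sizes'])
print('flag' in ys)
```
True
[80, 227, 483]
False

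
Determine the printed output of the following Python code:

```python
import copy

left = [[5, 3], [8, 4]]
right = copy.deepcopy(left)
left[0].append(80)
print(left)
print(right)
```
[[5, 3, 80], [8, 4]]
[[5, 3], [8, 4]]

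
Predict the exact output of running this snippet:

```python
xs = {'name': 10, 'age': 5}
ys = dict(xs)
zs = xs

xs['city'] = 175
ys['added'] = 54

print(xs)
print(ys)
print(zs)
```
{'name': 10, 'age': 5, 'city': 175}
{'name': 10, 'age': 5, 'added': 54}
{'name': 10, 'age': 5, 'city': 175}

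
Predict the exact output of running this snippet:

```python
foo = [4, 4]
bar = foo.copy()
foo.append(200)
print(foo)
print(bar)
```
[4, 4, 200]
[4, 4]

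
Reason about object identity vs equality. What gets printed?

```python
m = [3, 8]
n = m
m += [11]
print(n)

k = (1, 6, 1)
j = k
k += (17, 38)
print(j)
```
[3, 8, 11]
(1, 6, 1)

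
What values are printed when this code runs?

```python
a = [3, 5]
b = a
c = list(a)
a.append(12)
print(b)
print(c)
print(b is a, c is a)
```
[3, 5, 12]
[3, 5]
True False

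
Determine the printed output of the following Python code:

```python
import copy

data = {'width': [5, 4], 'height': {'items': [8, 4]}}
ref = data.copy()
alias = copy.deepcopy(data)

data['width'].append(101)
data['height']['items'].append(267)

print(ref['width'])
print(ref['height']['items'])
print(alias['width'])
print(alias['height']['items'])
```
[5, 4, 101]
[8, 4, 267]
[5, 4]
[8, 4]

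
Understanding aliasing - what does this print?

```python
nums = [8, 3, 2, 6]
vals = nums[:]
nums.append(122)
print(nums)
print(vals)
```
[8, 3, 2, 6, 122]
[8, 3, 2, 6]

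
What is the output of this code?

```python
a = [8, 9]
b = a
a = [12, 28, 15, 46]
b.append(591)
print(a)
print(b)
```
[12, 28, 15, 46]
[8, 9, 591]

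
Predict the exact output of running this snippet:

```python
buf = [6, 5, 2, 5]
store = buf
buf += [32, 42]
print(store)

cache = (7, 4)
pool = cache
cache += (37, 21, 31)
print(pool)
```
[6, 5, 2, 5, 32, 42]
(7, 4)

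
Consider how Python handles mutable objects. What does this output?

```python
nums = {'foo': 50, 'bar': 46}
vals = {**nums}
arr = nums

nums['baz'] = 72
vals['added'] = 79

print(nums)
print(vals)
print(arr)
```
{'foo': 50, 'bar': 46, 'baz': 72}
{'foo': 50, 'bar': 46, 'added': 79}
{'foo': 50, 'bar': 46, 'baz': 72}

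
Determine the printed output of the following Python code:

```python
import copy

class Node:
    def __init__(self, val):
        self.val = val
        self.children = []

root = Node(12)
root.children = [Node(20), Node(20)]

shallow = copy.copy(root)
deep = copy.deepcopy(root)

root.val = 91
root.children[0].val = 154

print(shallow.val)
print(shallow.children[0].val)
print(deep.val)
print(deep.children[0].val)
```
12
154
12
20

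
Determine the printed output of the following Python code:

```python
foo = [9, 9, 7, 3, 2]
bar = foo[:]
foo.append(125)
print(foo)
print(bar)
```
[9, 9, 7, 3, 2, 125]
[9, 9, 7, 3, 2]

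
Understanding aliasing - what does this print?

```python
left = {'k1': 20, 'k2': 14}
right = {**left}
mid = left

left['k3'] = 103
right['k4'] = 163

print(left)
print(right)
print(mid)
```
{'k1': 20, 'k2': 14, 'k3': 103}
{'k1': 20, 'k2': 14, 'k4': 163}
{'k1': 20, 'k2': 14, 'k3': 103}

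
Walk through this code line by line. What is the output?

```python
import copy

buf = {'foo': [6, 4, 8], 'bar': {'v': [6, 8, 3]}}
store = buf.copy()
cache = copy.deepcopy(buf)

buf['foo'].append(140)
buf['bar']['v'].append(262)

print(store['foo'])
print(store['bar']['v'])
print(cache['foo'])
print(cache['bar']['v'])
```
[6, 4, 8, 140]
[6, 8, 3, 262]
[6, 4, 8]
[6, 8, 3]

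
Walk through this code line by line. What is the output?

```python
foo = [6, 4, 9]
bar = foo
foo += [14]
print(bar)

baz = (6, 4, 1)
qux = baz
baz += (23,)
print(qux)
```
[6, 4, 9, 14]
(6, 4, 1)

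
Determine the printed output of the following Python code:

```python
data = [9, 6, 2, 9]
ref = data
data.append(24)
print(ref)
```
[9, 6, 2, 9, 24]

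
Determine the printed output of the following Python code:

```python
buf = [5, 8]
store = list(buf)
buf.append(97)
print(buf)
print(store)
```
[5, 8, 97]
[5, 8]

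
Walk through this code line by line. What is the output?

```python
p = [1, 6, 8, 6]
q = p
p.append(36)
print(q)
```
[1, 6, 8, 6, 36]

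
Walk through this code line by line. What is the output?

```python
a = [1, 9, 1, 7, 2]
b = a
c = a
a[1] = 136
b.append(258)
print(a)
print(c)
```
[1, 136, 1, 7, 2, 258]
[1, 136, 1, 7, 2, 258]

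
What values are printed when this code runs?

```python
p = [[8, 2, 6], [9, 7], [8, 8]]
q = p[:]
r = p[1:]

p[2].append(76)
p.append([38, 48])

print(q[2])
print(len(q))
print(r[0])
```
[8, 8, 76]
3
[9, 7]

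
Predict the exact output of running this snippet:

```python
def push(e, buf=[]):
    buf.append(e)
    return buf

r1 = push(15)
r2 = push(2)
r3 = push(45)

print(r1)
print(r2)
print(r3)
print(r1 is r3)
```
[15, 2, 45]
[15, 2, 45]
[15, 2, 45]
True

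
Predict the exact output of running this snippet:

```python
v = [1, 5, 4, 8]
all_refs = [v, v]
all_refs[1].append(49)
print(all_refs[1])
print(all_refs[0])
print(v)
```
[1, 5, 4, 8, 49]
[1, 5, 4, 8, 49]
[1, 5, 4, 8, 49]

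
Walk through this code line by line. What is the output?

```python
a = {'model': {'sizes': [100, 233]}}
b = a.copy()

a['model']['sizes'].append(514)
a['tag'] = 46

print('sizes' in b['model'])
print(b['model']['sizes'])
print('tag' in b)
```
True
[100, 233, 514]
False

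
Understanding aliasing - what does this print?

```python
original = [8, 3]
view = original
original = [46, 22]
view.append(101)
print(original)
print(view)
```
[46, 22]
[8, 3, 101]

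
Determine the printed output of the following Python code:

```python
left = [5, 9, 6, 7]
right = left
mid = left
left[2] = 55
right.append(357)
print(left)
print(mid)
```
[5, 9, 55, 7, 357]
[5, 9, 55, 7, 357]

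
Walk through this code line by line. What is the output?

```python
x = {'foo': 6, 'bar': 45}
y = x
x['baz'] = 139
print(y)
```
{'foo': 6, 'bar': 45, 'baz': 139}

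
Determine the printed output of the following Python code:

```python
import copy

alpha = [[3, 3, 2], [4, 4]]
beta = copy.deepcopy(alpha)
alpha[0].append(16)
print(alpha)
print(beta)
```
[[3, 3, 2, 16], [4, 4]]
[[3, 3, 2], [4, 4]]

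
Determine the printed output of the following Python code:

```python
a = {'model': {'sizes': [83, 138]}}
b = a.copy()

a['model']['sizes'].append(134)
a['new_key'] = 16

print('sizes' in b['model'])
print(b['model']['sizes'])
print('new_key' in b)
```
True
[83, 138, 134]
False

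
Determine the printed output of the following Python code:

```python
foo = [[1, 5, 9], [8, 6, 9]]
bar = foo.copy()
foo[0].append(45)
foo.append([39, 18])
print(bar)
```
[[1, 5, 9, 45], [8, 6, 9]]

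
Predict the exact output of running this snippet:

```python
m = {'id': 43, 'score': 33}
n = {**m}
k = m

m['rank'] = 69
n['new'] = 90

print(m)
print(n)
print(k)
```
{'id': 43, 'score': 33, 'rank': 69}
{'id': 43, 'score': 33, 'new': 90}
{'id': 43, 'score': 33, 'rank': 69}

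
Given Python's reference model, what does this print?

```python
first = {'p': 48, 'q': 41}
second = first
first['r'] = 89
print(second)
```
{'p': 48, 'q': 41, 'r': 89}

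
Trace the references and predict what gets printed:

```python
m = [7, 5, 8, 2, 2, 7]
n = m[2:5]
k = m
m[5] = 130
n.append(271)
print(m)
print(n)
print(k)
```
[7, 5, 8, 2, 2, 130]
[8, 2, 2, 271]
[7, 5, 8, 2, 2, 130]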